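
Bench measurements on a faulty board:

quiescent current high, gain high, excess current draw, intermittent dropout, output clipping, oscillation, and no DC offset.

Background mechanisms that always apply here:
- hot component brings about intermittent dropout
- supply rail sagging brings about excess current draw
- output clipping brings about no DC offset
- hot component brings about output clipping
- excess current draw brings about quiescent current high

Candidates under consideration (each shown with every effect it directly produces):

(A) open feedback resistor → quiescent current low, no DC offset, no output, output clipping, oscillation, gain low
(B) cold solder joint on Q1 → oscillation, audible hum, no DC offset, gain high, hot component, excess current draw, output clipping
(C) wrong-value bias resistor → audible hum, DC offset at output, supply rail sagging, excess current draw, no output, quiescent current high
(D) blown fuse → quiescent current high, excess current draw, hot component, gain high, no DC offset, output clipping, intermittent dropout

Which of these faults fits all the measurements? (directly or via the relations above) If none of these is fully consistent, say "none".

Testing each hypothesis:
(A) open feedback resistor — quiescent current high ✗; gain high ✗; excess current draw ✗; intermittent dropout ✗; output clipping ✓; oscillation ✓; no DC offset ✓
(B) cold solder joint on Q1 — quiescent current high ✓ (by excess current draw → quiescent current high); gain high ✓; excess current draw ✓; intermittent dropout ✓ (by hot component → intermittent dropout); output clipping ✓; oscillation ✓; no DC offset ✓
(C) wrong-value bias resistor — quiescent current high ✓; gain high ✗; excess current draw ✓; intermittent dropout ✗; output clipping ✗; oscillation ✗; no DC offset ✗
(D) blown fuse — quiescent current high ✓; gain high ✓; excess current draw ✓; intermittent dropout ✓; output clipping ✓; oscillation ✗; no DC offset ✓
(B) alone accounts for all the evidence.

B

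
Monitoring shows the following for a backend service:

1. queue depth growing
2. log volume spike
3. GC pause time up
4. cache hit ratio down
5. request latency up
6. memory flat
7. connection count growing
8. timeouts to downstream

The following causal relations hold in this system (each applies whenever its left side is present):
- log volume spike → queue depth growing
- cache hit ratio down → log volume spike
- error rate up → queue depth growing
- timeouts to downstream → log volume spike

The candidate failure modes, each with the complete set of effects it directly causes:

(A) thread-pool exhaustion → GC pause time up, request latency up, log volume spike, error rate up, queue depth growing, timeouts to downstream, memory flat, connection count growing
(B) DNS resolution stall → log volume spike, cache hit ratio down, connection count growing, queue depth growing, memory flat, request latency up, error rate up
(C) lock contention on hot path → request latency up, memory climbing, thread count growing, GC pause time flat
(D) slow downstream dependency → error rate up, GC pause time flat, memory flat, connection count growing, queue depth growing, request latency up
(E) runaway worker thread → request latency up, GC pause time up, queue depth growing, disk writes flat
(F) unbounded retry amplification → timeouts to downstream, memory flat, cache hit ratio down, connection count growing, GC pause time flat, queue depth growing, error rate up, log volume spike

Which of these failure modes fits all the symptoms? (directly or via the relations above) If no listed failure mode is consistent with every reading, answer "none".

For each candidate, compare predicted effects to what was observed:
(A) thread-pool exhaustion — queue depth growing yes; log volume spike yes; GC pause time up yes; cache hit ratio down NO; request latency up yes; memory flat yes; connection count growing yes; timeouts to downstream yes
(B) DNS resolution stall — queue depth growing yes; log volume spike yes; GC pause time up NO; cache hit ratio down yes; request latency up yes; memory flat yes; connection count growing yes; timeouts to downstream NO
(C) lock contention on hot path — fails on queue depth growing, log volume spike, GC pause time up, cache hit ratio down, memory flat, connection count growing, timeouts to downstream (predicts GC pause time flat, not GC pause time up; predicts memory climbing, not memory flat)
(D) slow downstream dependency — queue depth growing yes; log volume spike NO; GC pause time up NO; cache hit ratio down NO; request latency up yes; memory flat yes; connection count growing yes; timeouts to downstream NO
(E) runaway worker thread — queue depth growing yes; log volume spike NO; GC pause time up yes; cache hit ratio down NO; request latency up yes; memory flat NO; connection count growing NO; timeouts to downstream NO
(F) unbounded retry amplification — queue depth growing yes; log volume spike yes; GC pause time up NO; cache hit ratio down yes; request latency up NO; memory flat yes; connection count growing yes; timeouts to downstream yes
No candidate is consistent with all observations.

none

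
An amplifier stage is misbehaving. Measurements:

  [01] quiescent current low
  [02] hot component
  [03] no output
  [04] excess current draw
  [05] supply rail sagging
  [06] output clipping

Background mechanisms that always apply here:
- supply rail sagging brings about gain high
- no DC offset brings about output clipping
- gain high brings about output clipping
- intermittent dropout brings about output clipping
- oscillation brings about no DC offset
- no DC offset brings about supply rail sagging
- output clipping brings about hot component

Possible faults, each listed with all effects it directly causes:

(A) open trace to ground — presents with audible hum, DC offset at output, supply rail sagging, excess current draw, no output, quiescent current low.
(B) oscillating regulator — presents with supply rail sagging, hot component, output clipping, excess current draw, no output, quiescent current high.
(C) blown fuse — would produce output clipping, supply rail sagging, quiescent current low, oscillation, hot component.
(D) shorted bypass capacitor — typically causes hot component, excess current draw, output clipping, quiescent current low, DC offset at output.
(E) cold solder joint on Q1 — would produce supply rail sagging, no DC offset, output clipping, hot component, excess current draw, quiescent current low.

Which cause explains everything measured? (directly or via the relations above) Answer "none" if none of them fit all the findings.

A

For each candidate, compare predicted effects to what was observed:
(A) open trace to ground — quiescent current low match; hot component match (by supply rail sagging → gain high → output clipping → hot component); no output match; excess current draw match; supply rail sagging match; output clipping match (by supply rail sagging → gain high → output clipping)
(B) oscillating regulator — fails on quiescent current low (predicts quiescent current high, not quiescent current low)
(C) blown fuse — does not account for no output, excess current draw
(D) shorted bypass capacitor — quiescent current low match; hot component match; no output miss; excess current draw match; supply rail sagging miss; output clipping match
(E) cold solder joint on Q1 — does not account for no output
(A) is the only candidate with no mismatches.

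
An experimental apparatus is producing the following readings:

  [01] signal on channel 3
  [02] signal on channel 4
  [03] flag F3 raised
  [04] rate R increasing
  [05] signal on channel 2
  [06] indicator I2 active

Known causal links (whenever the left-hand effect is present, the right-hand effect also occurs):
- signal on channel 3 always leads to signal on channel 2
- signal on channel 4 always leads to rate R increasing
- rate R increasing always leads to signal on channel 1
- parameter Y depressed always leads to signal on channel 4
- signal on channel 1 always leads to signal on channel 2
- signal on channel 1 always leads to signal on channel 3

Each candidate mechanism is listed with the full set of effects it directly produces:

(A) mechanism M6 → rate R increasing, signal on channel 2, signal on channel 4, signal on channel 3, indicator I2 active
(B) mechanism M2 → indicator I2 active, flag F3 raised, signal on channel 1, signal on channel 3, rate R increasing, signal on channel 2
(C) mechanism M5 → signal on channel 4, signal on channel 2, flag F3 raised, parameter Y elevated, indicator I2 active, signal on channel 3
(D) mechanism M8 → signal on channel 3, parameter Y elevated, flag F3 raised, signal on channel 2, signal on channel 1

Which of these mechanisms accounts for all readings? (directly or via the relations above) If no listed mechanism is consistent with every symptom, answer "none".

Checking each candidate against the observations:
(A) mechanism M6 — does not account for flag F3 raised
(B) mechanism M2 — does not account for signal on channel 4
(C) mechanism M5 — accounts for every observation (rate R increasing through signal on channel 4 → rate R increasing)
(D) mechanism M8 — signal on channel 3 +; signal on channel 4 -; flag F3 raised +; rate R increasing -; signal on channel 2 +; indicator I2 active -
(C) is the only candidate with no mismatches.

C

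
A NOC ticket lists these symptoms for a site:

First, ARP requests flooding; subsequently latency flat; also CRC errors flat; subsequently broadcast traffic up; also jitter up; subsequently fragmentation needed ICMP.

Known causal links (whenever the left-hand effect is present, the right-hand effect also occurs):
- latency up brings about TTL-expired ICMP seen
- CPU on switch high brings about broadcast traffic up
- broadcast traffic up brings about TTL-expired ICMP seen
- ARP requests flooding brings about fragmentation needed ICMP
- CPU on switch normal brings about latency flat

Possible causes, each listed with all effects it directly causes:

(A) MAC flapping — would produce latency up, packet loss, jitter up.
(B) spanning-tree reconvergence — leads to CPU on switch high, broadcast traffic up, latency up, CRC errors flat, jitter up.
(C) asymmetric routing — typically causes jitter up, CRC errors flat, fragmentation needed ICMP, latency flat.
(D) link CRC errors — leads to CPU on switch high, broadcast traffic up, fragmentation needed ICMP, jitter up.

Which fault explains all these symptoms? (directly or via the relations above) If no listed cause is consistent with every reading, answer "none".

none

Testing each hypothesis:
(A) MAC flapping — fails on ARP requests flooding, latency flat, CRC errors flat, broadcast traffic up, fragmentation needed ICMP (predicts latency up, not latency flat)
(B) spanning-tree reconvergence — ARP requests flooding -; latency flat -; CRC errors flat +; broadcast traffic up +; jitter up +; fragmentation needed ICMP -
(C) asymmetric routing — ARP requests flooding -; latency flat +; CRC errors flat +; broadcast traffic up -; jitter up +; fragmentation needed ICMP +
(D) link CRC errors — does not account for ARP requests flooding, latency flat, CRC errors flat
None of the listed candidates fits everything.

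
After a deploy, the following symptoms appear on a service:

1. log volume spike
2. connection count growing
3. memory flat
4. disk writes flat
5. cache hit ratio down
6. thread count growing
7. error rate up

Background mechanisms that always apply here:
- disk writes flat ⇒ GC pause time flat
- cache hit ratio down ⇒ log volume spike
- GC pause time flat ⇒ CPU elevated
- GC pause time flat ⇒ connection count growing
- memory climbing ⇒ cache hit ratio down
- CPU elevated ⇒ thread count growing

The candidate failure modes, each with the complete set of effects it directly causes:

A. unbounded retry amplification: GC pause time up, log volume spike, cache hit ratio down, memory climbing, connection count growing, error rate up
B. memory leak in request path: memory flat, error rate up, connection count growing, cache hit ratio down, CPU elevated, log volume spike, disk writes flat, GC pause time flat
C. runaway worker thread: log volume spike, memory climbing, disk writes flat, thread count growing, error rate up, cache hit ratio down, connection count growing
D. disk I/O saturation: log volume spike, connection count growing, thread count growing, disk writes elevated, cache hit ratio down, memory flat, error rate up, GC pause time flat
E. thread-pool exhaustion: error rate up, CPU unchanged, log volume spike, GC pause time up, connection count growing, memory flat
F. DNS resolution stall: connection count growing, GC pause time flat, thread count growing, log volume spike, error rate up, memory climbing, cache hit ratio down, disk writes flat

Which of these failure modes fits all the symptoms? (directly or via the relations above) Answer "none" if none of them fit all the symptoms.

Per-candidate check:
(A) unbounded retry amplification — fails on memory flat, disk writes flat, thread count growing (predicts memory climbing, not memory flat)
(B) memory leak in request path — log volume spike yes; connection count growing yes; memory flat yes; disk writes flat yes; cache hit ratio down yes; thread count growing yes (by CPU elevated → thread count growing); error rate up yes
(C) runaway worker thread — log volume spike yes; connection count growing yes; memory flat NO; disk writes flat yes; cache hit ratio down yes; thread count growing yes; error rate up yes
(D) disk I/O saturation — fails on disk writes flat (predicts disk writes elevated, not disk writes flat)
(E) thread-pool exhaustion — log volume spike yes; connection count growing yes; memory flat yes; disk writes flat NO; cache hit ratio down NO; thread count growing NO; error rate up yes
(F) DNS resolution stall — fails on memory flat (predicts memory climbing, not memory flat)
(B) is the only candidate with no mismatches.

B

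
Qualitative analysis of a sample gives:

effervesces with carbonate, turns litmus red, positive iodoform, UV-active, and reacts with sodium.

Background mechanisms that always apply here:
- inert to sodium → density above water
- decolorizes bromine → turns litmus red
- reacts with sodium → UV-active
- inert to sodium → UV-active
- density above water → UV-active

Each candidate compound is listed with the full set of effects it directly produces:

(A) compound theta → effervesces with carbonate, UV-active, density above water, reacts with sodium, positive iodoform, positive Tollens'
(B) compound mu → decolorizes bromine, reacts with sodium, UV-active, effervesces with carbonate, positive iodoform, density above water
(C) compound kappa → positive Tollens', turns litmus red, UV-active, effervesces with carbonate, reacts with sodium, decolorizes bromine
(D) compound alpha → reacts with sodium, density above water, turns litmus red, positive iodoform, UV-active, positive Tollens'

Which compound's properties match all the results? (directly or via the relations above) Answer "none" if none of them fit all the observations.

B

Testing each hypothesis:
(A) compound theta — effervesces with carbonate ✓; turns litmus red ✗; positive iodoform ✓; UV-active ✓; reacts with sodium ✓
(B) compound mu — effervesces with carbonate ✓; turns litmus red ✓ (via decolorizes bromine → turns litmus red); positive iodoform ✓; UV-active ✓; reacts with sodium ✓
(C) compound kappa — effervesces with carbonate ✓; turns litmus red ✓; positive iodoform ✗; UV-active ✓; reacts with sodium ✓
(D) compound alpha — effervesces with carbonate ✗; turns litmus red ✓; positive iodoform ✓; UV-active ✓; reacts with sodium ✓
(B) is the only candidate with no mismatches.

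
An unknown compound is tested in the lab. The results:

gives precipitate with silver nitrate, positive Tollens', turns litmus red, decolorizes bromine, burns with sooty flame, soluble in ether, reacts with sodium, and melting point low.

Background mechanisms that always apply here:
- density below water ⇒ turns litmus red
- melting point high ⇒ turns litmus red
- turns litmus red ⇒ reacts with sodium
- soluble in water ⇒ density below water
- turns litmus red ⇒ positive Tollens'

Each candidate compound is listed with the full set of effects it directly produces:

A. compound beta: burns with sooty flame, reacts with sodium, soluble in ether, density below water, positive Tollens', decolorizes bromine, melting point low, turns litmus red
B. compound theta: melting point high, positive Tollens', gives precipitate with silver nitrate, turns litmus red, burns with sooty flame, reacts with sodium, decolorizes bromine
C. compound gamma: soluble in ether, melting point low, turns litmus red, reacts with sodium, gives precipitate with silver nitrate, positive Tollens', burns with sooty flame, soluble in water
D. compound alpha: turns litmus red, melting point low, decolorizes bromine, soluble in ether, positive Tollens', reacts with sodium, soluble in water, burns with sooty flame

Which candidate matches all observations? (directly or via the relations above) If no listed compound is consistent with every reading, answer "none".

Per-candidate check:
(A) compound beta — gives precipitate with silver nitrate NO; positive Tollens' yes; turns litmus red yes; decolorizes bromine yes; burns with sooty flame yes; soluble in ether yes; reacts with sodium yes; melting point low yes
(B) compound theta — fails on soluble in ether, melting point low (predicts melting point high, not melting point low)
(C) compound gamma — gives precipitate with silver nitrate yes; positive Tollens' yes; turns litmus red yes; decolorizes bromine NO; burns with sooty flame yes; soluble in ether yes; reacts with sodium yes; melting point low yes
(D) compound alpha — gives precipitate with silver nitrate NO; positive Tollens' yes; turns litmus red yes; decolorizes bromine yes; burns with sooty flame yes; soluble in ether yes; reacts with sodium yes; melting point low yes
No candidate is consistent with all observations.

none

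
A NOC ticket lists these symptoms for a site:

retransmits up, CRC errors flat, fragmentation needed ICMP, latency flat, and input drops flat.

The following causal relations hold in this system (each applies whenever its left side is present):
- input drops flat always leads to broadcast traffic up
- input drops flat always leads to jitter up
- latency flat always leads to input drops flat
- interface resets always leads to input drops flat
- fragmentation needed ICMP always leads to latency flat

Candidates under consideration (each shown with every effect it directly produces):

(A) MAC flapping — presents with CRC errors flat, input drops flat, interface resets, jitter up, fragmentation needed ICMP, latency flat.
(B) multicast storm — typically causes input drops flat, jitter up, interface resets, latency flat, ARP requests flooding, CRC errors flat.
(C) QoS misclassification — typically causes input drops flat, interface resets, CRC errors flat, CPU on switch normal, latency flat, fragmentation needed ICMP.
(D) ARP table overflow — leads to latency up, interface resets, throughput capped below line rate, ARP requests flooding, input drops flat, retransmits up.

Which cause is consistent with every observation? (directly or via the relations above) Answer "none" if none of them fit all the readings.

Testing each hypothesis:
(A) MAC flapping — retransmits up ✗; CRC errors flat ✓; fragmentation needed ICMP ✓; latency flat ✓; input drops flat ✓
(B) multicast storm — retransmits up ✗; CRC errors flat ✓; fragmentation needed ICMP ✗; latency flat ✓; input drops flat ✓
(C) QoS misclassification — retransmits up ✗; CRC errors flat ✓; fragmentation needed ICMP ✓; latency flat ✓; input drops flat ✓
(D) ARP table overflow — retransmits up ✓; CRC errors flat ✗; fragmentation needed ICMP ✗; latency flat ✗; input drops flat ✓
No candidate is consistent with all observations.

none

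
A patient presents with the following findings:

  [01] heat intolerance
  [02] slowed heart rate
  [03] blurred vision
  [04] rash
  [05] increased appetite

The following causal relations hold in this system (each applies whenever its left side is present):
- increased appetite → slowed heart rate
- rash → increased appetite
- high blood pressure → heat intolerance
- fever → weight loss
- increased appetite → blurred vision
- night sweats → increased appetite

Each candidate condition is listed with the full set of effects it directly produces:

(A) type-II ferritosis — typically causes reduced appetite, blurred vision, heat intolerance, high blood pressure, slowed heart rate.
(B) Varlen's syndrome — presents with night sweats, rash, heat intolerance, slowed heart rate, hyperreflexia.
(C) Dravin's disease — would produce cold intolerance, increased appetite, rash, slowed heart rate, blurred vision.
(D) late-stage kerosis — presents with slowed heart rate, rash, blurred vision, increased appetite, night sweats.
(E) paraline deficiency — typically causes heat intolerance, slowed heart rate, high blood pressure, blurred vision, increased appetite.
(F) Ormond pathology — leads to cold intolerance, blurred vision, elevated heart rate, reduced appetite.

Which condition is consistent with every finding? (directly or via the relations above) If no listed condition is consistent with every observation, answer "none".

B

Per-candidate check:
(A) type-II ferritosis — heat intolerance +; slowed heart rate +; blurred vision +; rash -; increased appetite -
(B) Varlen's syndrome — accounts for every observation (blurred vision through rash → increased appetite → blurred vision)
(C) Dravin's disease — fails on heat intolerance (predicts cold intolerance, not heat intolerance)
(D) late-stage kerosis — does not account for heat intolerance
(E) paraline deficiency — heat intolerance +; slowed heart rate +; blurred vision +; rash -; increased appetite +
(F) Ormond pathology — heat intolerance -; slowed heart rate -; blurred vision +; rash -; increased appetite -
(B) alone accounts for all the evidence.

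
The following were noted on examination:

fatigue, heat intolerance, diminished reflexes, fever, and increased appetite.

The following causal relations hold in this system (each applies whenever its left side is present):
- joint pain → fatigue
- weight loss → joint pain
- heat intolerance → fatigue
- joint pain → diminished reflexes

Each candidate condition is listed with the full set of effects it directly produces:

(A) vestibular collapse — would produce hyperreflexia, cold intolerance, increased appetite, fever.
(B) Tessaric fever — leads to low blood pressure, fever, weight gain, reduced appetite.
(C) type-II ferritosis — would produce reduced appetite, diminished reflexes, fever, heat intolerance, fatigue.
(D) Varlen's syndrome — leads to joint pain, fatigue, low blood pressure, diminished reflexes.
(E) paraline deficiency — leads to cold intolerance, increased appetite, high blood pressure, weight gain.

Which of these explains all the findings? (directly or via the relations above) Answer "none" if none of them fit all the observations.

Per-candidate check:
(A) vestibular collapse — fatigue ✗; heat intolerance ✗; diminished reflexes ✗; fever ✓; increased appetite ✓
(B) Tessaric fever — fatigue ✗; heat intolerance ✗; diminished reflexes ✗; fever ✓; increased appetite ✗
(C) type-II ferritosis — fatigue ✓; heat intolerance ✓; diminished reflexes ✓; fever ✓; increased appetite ✗
(D) Varlen's syndrome — fatigue ✓; heat intolerance ✗; diminished reflexes ✓; fever ✗; increased appetite ✗
(E) paraline deficiency — fatigue ✗; heat intolerance ✗; diminished reflexes ✗; fever ✗; increased appetite ✓
None of the listed candidates fits everything.

none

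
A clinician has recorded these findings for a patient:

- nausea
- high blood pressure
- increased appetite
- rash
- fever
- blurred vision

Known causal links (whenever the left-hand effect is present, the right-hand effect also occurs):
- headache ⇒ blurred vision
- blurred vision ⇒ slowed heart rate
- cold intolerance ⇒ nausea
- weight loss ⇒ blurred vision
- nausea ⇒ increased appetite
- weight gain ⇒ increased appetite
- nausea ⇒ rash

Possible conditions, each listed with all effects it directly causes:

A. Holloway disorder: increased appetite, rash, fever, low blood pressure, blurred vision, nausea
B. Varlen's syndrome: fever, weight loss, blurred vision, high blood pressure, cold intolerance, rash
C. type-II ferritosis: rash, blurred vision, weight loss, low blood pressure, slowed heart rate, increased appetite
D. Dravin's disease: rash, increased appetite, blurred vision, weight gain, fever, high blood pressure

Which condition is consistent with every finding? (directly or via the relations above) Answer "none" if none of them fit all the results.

B

Testing each hypothesis:
(A) Holloway disorder — fails on high blood pressure (predicts low blood pressure, not high blood pressure)
(B) Varlen's syndrome — nausea + (by cold intolerance → nausea); high blood pressure +; increased appetite + (by cold intolerance → nausea → increased appetite); rash +; fever +; blurred vision +
(C) type-II ferritosis — fails on nausea, high blood pressure, fever (predicts low blood pressure, not high blood pressure)
(D) Dravin's disease — nausea -; high blood pressure +; increased appetite +; rash +; fever +; blurred vision +
(B) is the only candidate with no mismatches.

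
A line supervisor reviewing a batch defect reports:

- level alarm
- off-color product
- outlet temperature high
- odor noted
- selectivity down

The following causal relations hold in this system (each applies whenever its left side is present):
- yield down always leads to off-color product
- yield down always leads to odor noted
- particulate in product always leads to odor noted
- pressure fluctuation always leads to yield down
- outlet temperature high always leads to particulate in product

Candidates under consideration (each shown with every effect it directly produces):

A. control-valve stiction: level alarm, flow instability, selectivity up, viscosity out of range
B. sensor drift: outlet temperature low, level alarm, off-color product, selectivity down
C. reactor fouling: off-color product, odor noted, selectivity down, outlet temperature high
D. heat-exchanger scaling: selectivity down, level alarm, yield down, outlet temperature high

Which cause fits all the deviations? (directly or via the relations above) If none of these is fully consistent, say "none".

D

For each candidate, compare predicted effects to what was observed:
(A) control-valve stiction — fails on off-color product, outlet temperature high, odor noted, selectivity down (predicts selectivity up, not selectivity down)
(B) sensor drift — level alarm +; off-color product +; outlet temperature high -; odor noted -; selectivity down +
(C) reactor fouling — level alarm -; off-color product +; outlet temperature high +; odor noted +; selectivity down +
(D) heat-exchanger scaling — level alarm +; off-color product + (through yield down → off-color product); outlet temperature high +; odor noted + (through yield down → odor noted); selectivity down +
Only (D) is consistent with every observation.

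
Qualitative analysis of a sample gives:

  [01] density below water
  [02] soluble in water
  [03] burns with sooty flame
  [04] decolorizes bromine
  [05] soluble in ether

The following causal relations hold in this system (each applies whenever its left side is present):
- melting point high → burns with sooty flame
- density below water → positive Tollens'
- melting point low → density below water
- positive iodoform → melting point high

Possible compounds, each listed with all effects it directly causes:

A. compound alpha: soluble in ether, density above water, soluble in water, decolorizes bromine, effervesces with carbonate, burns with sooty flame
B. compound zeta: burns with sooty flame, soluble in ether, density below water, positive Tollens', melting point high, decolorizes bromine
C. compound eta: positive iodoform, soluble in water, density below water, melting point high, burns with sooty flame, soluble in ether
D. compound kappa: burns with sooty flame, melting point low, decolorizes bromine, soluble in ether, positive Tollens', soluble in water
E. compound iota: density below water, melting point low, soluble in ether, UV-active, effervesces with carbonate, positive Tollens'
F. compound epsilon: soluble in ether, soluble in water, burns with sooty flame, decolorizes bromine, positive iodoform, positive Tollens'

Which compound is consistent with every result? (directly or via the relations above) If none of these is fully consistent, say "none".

D

For each candidate, compare predicted effects to what was observed:
(A) compound alpha — density below water ✗; soluble in water ✓; burns with sooty flame ✓; decolorizes bromine ✓; soluble in ether ✓
(B) compound zeta — does not account for soluble in water
(C) compound eta — density below water ✓; soluble in water ✓; burns with sooty flame ✓; decolorizes bromine ✗; soluble in ether ✓
(D) compound kappa — accounts for every observation (density below water via melting point low → density below water)
(E) compound iota — does not account for soluble in water, burns with sooty flame, decolorizes bromine
(F) compound epsilon — density below water ✗; soluble in water ✓; burns with sooty flame ✓; decolorizes bromine ✓; soluble in ether ✓
(D) is the only candidate with no mismatches.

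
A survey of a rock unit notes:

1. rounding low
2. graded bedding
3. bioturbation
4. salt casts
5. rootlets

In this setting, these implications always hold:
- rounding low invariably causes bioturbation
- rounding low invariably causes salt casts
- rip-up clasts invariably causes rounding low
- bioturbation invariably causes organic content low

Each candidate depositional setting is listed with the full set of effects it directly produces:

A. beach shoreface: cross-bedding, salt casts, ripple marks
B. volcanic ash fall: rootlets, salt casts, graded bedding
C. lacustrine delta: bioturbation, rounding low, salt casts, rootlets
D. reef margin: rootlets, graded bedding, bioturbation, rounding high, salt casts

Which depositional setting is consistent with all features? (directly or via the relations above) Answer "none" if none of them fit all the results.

none

For each candidate, compare predicted effects to what was observed:
(A) beach shoreface — does not account for rounding low, graded bedding, bioturbation, rootlets
(B) volcanic ash fall — does not account for rounding low, bioturbation
(C) lacustrine delta — rounding low +; graded bedding -; bioturbation +; salt casts +; rootlets +
(D) reef margin — fails on rounding low (predicts rounding high, not rounding low)
None of the listed candidates fits everything.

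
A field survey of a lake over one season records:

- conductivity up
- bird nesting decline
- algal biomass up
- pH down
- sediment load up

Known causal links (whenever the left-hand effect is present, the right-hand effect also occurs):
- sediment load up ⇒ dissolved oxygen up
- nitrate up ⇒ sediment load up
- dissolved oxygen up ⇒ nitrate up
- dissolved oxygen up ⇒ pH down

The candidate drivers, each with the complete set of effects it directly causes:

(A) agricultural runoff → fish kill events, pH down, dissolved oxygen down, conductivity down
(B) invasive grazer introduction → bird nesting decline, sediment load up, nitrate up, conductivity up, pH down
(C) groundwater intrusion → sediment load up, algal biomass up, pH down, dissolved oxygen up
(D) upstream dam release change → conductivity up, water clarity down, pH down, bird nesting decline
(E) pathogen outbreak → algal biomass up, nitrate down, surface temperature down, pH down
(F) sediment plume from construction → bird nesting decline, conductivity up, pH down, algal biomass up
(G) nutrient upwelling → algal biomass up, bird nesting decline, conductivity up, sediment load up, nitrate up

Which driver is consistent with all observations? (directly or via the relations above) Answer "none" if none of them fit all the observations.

Per-candidate check:
(A) agricultural runoff — conductivity up -; bird nesting decline -; algal biomass up -; pH down +; sediment load up -
(B) invasive grazer introduction — does not account for algal biomass up
(C) groundwater intrusion — does not account for conductivity up, bird nesting decline
(D) upstream dam release change — conductivity up +; bird nesting decline +; algal biomass up -; pH down +; sediment load up -
(E) pathogen outbreak — does not account for conductivity up, bird nesting decline, sediment load up
(F) sediment plume from construction — conductivity up +; bird nesting decline +; algal biomass up +; pH down +; sediment load up -
(G) nutrient upwelling — accounts for every observation (pH down by sediment load up → dissolved oxygen up → pH down)
Only (G) is consistent with every observation.

G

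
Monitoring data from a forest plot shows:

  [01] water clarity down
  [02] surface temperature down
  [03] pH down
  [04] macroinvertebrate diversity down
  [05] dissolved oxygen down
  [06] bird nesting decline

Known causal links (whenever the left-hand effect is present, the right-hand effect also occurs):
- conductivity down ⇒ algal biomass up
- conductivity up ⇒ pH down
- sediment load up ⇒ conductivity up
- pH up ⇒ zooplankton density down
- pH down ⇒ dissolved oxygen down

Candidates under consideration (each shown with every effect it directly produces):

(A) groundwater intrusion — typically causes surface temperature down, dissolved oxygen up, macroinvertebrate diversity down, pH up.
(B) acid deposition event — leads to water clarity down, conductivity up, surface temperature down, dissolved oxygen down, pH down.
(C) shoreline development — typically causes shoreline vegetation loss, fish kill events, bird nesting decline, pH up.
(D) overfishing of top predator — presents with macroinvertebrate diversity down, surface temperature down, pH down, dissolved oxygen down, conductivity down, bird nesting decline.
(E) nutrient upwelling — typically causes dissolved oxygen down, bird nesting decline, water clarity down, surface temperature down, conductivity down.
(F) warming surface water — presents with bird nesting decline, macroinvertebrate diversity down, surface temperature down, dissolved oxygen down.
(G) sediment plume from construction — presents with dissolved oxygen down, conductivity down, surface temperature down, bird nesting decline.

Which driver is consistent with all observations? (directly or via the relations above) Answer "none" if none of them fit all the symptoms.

none

Checking each candidate against the observations:
(A) groundwater intrusion — water clarity down -; surface temperature down +; pH down -; macroinvertebrate diversity down +; dissolved oxygen down -; bird nesting decline -
(B) acid deposition event — does not account for macroinvertebrate diversity down, bird nesting decline
(C) shoreline development — fails on water clarity down, surface temperature down, pH down, macroinvertebrate diversity down, dissolved oxygen down (predicts pH up, not pH down)
(D) overfishing of top predator — does not account for water clarity down
(E) nutrient upwelling — does not account for pH down, macroinvertebrate diversity down
(F) warming surface water — water clarity down -; surface temperature down +; pH down -; macroinvertebrate diversity down +; dissolved oxygen down +; bird nesting decline +
(G) sediment plume from construction — does not account for water clarity down, pH down, macroinvertebrate diversity down
None of the listed candidates fits everything.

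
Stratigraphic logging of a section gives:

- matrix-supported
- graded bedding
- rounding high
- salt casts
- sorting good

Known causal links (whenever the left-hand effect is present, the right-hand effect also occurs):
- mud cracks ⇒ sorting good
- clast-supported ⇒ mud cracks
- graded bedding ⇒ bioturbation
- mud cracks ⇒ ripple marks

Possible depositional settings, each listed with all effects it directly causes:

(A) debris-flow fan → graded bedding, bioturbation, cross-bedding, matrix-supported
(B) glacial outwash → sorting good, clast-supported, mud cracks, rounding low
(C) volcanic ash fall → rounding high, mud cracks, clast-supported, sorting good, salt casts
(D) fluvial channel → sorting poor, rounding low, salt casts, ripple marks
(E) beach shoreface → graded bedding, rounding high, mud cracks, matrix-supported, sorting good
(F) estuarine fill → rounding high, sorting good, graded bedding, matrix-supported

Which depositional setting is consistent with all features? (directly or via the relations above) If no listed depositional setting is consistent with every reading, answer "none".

none

Checking each candidate against the observations:
(A) debris-flow fan — does not account for rounding high, salt casts, sorting good
(B) glacial outwash — matrix-supported ✗; graded bedding ✗; rounding high ✗; salt casts ✗; sorting good ✓
(C) volcanic ash fall — fails on matrix-supported, graded bedding (predicts clast-supported, not matrix-supported)
(D) fluvial channel — matrix-supported ✗; graded bedding ✗; rounding high ✗; salt casts ✓; sorting good ✗
(E) beach shoreface — matrix-supported ✓; graded bedding ✓; rounding high ✓; salt casts ✗; sorting good ✓
(F) estuarine fill — does not account for salt casts
No candidate is consistent with all observations.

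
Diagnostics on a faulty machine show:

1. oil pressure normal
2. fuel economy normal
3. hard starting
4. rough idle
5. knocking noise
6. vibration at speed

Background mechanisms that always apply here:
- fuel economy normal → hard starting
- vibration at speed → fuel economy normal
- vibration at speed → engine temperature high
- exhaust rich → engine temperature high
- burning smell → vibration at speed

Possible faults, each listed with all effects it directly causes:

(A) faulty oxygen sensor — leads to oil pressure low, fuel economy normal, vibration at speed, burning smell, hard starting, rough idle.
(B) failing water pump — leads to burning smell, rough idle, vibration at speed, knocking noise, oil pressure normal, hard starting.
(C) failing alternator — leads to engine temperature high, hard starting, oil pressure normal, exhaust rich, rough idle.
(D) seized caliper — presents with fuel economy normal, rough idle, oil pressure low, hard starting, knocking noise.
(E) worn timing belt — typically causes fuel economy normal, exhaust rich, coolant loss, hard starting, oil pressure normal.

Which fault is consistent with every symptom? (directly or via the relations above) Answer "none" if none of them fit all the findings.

B

Testing each hypothesis:
(A) faulty oxygen sensor — fails on oil pressure normal, knocking noise (predicts oil pressure low, not oil pressure normal)
(B) failing water pump — oil pressure normal yes; fuel economy normal yes (through vibration at speed → fuel economy normal); hard starting yes; rough idle yes; knocking noise yes; vibration at speed yes
(C) failing alternator — does not account for fuel economy normal, knocking noise, vibration at speed
(D) seized caliper — oil pressure normal NO; fuel economy normal yes; hard starting yes; rough idle yes; knocking noise yes; vibration at speed NO
(E) worn timing belt — oil pressure normal yes; fuel economy normal yes; hard starting yes; rough idle NO; knocking noise NO; vibration at speed NO
(B) alone accounts for all the evidence.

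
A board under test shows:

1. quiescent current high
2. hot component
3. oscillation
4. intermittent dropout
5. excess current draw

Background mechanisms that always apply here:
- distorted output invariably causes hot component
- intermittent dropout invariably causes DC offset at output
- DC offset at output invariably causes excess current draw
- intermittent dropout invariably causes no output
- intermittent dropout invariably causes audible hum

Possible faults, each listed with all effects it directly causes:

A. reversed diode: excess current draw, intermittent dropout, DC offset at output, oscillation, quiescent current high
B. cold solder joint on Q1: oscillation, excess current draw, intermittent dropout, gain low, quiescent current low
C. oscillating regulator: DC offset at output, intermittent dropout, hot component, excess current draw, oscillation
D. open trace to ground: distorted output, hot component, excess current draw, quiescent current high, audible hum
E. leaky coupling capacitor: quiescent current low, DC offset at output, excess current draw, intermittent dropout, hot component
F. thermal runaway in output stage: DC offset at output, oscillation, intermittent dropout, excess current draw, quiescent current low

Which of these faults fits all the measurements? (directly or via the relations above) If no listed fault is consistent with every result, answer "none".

none

Per-candidate check:
(A) reversed diode — does not account for hot component
(B) cold solder joint on Q1 — quiescent current high miss; hot component miss; oscillation match; intermittent dropout match; excess current draw match
(C) oscillating regulator — quiescent current high miss; hot component match; oscillation match; intermittent dropout match; excess current draw match
(D) open trace to ground — quiescent current high match; hot component match; oscillation miss; intermittent dropout miss; excess current draw match
(E) leaky coupling capacitor — fails on quiescent current high, oscillation (predicts quiescent current low, not quiescent current high)
(F) thermal runaway in output stage — quiescent current high miss; hot component miss; oscillation match; intermittent dropout match; excess current draw match
No candidate is consistent with all observations.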